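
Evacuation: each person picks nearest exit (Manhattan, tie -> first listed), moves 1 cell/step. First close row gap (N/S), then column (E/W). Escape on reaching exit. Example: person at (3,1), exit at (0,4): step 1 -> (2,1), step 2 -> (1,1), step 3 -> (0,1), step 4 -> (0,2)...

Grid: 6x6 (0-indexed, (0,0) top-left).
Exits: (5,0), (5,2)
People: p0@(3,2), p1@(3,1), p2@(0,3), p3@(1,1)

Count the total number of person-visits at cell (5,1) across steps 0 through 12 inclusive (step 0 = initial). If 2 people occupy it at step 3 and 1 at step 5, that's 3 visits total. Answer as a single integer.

Answer: 2

Derivation:
Step 0: p0@(3,2) p1@(3,1) p2@(0,3) p3@(1,1) -> at (5,1): 0 [-], cum=0
Step 1: p0@(4,2) p1@(4,1) p2@(1,3) p3@(2,1) -> at (5,1): 0 [-], cum=0
Step 2: p0@ESC p1@(5,1) p2@(2,3) p3@(3,1) -> at (5,1): 1 [p1], cum=1
Step 3: p0@ESC p1@ESC p2@(3,3) p3@(4,1) -> at (5,1): 0 [-], cum=1
Step 4: p0@ESC p1@ESC p2@(4,3) p3@(5,1) -> at (5,1): 1 [p3], cum=2
Step 5: p0@ESC p1@ESC p2@(5,3) p3@ESC -> at (5,1): 0 [-], cum=2
Step 6: p0@ESC p1@ESC p2@ESC p3@ESC -> at (5,1): 0 [-], cum=2
Total visits = 2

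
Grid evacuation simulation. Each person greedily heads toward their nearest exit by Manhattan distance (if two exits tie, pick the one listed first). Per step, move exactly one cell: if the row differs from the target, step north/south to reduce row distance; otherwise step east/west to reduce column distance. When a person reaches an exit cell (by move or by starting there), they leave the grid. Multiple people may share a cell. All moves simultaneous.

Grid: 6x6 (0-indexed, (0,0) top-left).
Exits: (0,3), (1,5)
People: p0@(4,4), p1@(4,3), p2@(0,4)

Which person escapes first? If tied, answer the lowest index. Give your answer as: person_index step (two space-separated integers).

Step 1: p0:(4,4)->(3,4) | p1:(4,3)->(3,3) | p2:(0,4)->(0,3)->EXIT
Step 2: p0:(3,4)->(2,4) | p1:(3,3)->(2,3) | p2:escaped
Step 3: p0:(2,4)->(1,4) | p1:(2,3)->(1,3) | p2:escaped
Step 4: p0:(1,4)->(1,5)->EXIT | p1:(1,3)->(0,3)->EXIT | p2:escaped
Exit steps: [4, 4, 1]
First to escape: p2 at step 1

Answer: 2 1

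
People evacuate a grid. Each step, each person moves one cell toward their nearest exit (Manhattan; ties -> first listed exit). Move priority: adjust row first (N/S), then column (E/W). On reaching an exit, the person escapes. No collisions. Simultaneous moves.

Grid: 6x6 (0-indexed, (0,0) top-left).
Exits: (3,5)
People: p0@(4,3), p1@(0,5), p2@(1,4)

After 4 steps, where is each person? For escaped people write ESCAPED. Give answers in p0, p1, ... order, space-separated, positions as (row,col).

Step 1: p0:(4,3)->(3,3) | p1:(0,5)->(1,5) | p2:(1,4)->(2,4)
Step 2: p0:(3,3)->(3,4) | p1:(1,5)->(2,5) | p2:(2,4)->(3,4)
Step 3: p0:(3,4)->(3,5)->EXIT | p1:(2,5)->(3,5)->EXIT | p2:(3,4)->(3,5)->EXIT

ESCAPED ESCAPED ESCAPED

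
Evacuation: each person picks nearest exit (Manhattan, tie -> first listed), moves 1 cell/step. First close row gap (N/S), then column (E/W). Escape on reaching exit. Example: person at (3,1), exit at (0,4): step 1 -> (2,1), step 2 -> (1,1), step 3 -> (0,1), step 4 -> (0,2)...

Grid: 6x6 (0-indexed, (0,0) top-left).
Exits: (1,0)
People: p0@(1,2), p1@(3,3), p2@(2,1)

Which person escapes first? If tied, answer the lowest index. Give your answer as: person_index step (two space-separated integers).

Step 1: p0:(1,2)->(1,1) | p1:(3,3)->(2,3) | p2:(2,1)->(1,1)
Step 2: p0:(1,1)->(1,0)->EXIT | p1:(2,3)->(1,3) | p2:(1,1)->(1,0)->EXIT
Step 3: p0:escaped | p1:(1,3)->(1,2) | p2:escaped
Step 4: p0:escaped | p1:(1,2)->(1,1) | p2:escaped
Step 5: p0:escaped | p1:(1,1)->(1,0)->EXIT | p2:escaped
Exit steps: [2, 5, 2]
First to escape: p0 at step 2

Answer: 0 2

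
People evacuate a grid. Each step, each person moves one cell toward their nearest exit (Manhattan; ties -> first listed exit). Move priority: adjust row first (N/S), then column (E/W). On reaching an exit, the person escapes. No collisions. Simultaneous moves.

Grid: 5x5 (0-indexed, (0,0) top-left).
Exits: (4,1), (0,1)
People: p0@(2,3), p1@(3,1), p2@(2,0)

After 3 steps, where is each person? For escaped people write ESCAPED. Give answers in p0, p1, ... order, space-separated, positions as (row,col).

Step 1: p0:(2,3)->(3,3) | p1:(3,1)->(4,1)->EXIT | p2:(2,0)->(3,0)
Step 2: p0:(3,3)->(4,3) | p1:escaped | p2:(3,0)->(4,0)
Step 3: p0:(4,3)->(4,2) | p1:escaped | p2:(4,0)->(4,1)->EXIT

(4,2) ESCAPED ESCAPED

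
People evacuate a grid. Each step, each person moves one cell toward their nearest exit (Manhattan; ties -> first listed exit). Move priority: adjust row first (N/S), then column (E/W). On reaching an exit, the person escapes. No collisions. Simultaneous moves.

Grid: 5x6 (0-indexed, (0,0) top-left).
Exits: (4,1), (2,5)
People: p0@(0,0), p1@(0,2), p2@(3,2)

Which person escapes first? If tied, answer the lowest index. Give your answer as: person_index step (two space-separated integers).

Answer: 2 2

Derivation:
Step 1: p0:(0,0)->(1,0) | p1:(0,2)->(1,2) | p2:(3,2)->(4,2)
Step 2: p0:(1,0)->(2,0) | p1:(1,2)->(2,2) | p2:(4,2)->(4,1)->EXIT
Step 3: p0:(2,0)->(3,0) | p1:(2,2)->(3,2) | p2:escaped
Step 4: p0:(3,0)->(4,0) | p1:(3,2)->(4,2) | p2:escaped
Step 5: p0:(4,0)->(4,1)->EXIT | p1:(4,2)->(4,1)->EXIT | p2:escaped
Exit steps: [5, 5, 2]
First to escape: p2 at step 2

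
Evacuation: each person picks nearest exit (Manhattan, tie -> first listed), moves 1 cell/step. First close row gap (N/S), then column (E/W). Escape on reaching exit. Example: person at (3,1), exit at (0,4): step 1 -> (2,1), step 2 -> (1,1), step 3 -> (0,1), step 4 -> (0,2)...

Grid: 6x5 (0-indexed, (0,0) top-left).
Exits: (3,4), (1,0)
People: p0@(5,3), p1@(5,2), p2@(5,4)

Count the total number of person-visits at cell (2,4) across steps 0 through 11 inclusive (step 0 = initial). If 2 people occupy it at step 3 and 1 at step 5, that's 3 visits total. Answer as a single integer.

Answer: 0

Derivation:
Step 0: p0@(5,3) p1@(5,2) p2@(5,4) -> at (2,4): 0 [-], cum=0
Step 1: p0@(4,3) p1@(4,2) p2@(4,4) -> at (2,4): 0 [-], cum=0
Step 2: p0@(3,3) p1@(3,2) p2@ESC -> at (2,4): 0 [-], cum=0
Step 3: p0@ESC p1@(3,3) p2@ESC -> at (2,4): 0 [-], cum=0
Step 4: p0@ESC p1@ESC p2@ESC -> at (2,4): 0 [-], cum=0
Total visits = 0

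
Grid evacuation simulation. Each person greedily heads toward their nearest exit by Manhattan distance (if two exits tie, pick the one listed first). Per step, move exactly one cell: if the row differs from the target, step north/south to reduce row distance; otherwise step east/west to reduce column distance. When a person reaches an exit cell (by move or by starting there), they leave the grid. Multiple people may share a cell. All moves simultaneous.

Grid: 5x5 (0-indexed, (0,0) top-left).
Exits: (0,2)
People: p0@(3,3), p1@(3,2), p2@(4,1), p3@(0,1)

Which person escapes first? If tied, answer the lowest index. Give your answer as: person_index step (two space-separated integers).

Answer: 3 1

Derivation:
Step 1: p0:(3,3)->(2,3) | p1:(3,2)->(2,2) | p2:(4,1)->(3,1) | p3:(0,1)->(0,2)->EXIT
Step 2: p0:(2,3)->(1,3) | p1:(2,2)->(1,2) | p2:(3,1)->(2,1) | p3:escaped
Step 3: p0:(1,3)->(0,3) | p1:(1,2)->(0,2)->EXIT | p2:(2,1)->(1,1) | p3:escaped
Step 4: p0:(0,3)->(0,2)->EXIT | p1:escaped | p2:(1,1)->(0,1) | p3:escaped
Step 5: p0:escaped | p1:escaped | p2:(0,1)->(0,2)->EXIT | p3:escaped
Exit steps: [4, 3, 5, 1]
First to escape: p3 at step 1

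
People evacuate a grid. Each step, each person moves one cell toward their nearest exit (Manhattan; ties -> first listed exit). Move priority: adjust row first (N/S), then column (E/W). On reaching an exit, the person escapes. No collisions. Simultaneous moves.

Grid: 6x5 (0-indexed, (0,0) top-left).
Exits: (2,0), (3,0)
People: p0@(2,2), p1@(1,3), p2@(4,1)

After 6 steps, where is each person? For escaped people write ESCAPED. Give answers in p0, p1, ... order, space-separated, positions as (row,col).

Step 1: p0:(2,2)->(2,1) | p1:(1,3)->(2,3) | p2:(4,1)->(3,1)
Step 2: p0:(2,1)->(2,0)->EXIT | p1:(2,3)->(2,2) | p2:(3,1)->(3,0)->EXIT
Step 3: p0:escaped | p1:(2,2)->(2,1) | p2:escaped
Step 4: p0:escaped | p1:(2,1)->(2,0)->EXIT | p2:escaped

ESCAPED ESCAPED ESCAPED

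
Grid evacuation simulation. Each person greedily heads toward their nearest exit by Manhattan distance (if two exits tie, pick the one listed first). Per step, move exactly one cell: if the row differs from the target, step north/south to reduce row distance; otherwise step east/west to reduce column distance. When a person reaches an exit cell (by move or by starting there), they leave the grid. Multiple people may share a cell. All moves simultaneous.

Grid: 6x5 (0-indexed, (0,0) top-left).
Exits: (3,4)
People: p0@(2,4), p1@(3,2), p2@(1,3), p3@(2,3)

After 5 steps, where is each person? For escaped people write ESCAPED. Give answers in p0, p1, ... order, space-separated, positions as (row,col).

Step 1: p0:(2,4)->(3,4)->EXIT | p1:(3,2)->(3,3) | p2:(1,3)->(2,3) | p3:(2,3)->(3,3)
Step 2: p0:escaped | p1:(3,3)->(3,4)->EXIT | p2:(2,3)->(3,3) | p3:(3,3)->(3,4)->EXIT
Step 3: p0:escaped | p1:escaped | p2:(3,3)->(3,4)->EXIT | p3:escaped

ESCAPED ESCAPED ESCAPED ESCAPED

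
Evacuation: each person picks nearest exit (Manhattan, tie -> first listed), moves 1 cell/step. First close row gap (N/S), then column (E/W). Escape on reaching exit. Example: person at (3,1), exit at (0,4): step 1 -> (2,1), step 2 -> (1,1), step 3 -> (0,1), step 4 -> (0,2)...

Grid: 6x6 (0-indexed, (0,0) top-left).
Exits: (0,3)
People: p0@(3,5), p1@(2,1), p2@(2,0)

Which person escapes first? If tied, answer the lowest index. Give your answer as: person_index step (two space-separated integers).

Answer: 1 4

Derivation:
Step 1: p0:(3,5)->(2,5) | p1:(2,1)->(1,1) | p2:(2,0)->(1,0)
Step 2: p0:(2,5)->(1,5) | p1:(1,1)->(0,1) | p2:(1,0)->(0,0)
Step 3: p0:(1,5)->(0,5) | p1:(0,1)->(0,2) | p2:(0,0)->(0,1)
Step 4: p0:(0,5)->(0,4) | p1:(0,2)->(0,3)->EXIT | p2:(0,1)->(0,2)
Step 5: p0:(0,4)->(0,3)->EXIT | p1:escaped | p2:(0,2)->(0,3)->EXIT
Exit steps: [5, 4, 5]
First to escape: p1 at step 4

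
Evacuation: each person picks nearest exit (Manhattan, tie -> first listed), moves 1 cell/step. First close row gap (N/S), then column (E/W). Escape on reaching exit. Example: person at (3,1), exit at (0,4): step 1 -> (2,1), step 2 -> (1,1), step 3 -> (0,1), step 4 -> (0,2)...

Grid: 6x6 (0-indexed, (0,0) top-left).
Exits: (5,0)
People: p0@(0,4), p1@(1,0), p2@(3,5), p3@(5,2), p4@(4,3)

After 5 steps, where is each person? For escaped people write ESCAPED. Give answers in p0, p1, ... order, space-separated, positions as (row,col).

Step 1: p0:(0,4)->(1,4) | p1:(1,0)->(2,0) | p2:(3,5)->(4,5) | p3:(5,2)->(5,1) | p4:(4,3)->(5,3)
Step 2: p0:(1,4)->(2,4) | p1:(2,0)->(3,0) | p2:(4,5)->(5,5) | p3:(5,1)->(5,0)->EXIT | p4:(5,3)->(5,2)
Step 3: p0:(2,4)->(3,4) | p1:(3,0)->(4,0) | p2:(5,5)->(5,4) | p3:escaped | p4:(5,2)->(5,1)
Step 4: p0:(3,4)->(4,4) | p1:(4,0)->(5,0)->EXIT | p2:(5,4)->(5,3) | p3:escaped | p4:(5,1)->(5,0)->EXIT
Step 5: p0:(4,4)->(5,4) | p1:escaped | p2:(5,3)->(5,2) | p3:escaped | p4:escaped

(5,4) ESCAPED (5,2) ESCAPED ESCAPED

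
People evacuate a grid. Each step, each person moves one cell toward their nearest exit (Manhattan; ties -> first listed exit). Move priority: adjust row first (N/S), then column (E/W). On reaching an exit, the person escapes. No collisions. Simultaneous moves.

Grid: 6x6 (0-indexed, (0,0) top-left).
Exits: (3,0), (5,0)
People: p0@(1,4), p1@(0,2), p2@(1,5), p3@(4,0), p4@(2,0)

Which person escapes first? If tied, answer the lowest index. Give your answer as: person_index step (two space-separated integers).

Step 1: p0:(1,4)->(2,4) | p1:(0,2)->(1,2) | p2:(1,5)->(2,5) | p3:(4,0)->(3,0)->EXIT | p4:(2,0)->(3,0)->EXIT
Step 2: p0:(2,4)->(3,4) | p1:(1,2)->(2,2) | p2:(2,5)->(3,5) | p3:escaped | p4:escaped
Step 3: p0:(3,4)->(3,3) | p1:(2,2)->(3,2) | p2:(3,5)->(3,4) | p3:escaped | p4:escaped
Step 4: p0:(3,3)->(3,2) | p1:(3,2)->(3,1) | p2:(3,4)->(3,3) | p3:escaped | p4:escaped
Step 5: p0:(3,2)->(3,1) | p1:(3,1)->(3,0)->EXIT | p2:(3,3)->(3,2) | p3:escaped | p4:escaped
Step 6: p0:(3,1)->(3,0)->EXIT | p1:escaped | p2:(3,2)->(3,1) | p3:escaped | p4:escaped
Step 7: p0:escaped | p1:escaped | p2:(3,1)->(3,0)->EXIT | p3:escaped | p4:escaped
Exit steps: [6, 5, 7, 1, 1]
First to escape: p3 at step 1

Answer: 3 1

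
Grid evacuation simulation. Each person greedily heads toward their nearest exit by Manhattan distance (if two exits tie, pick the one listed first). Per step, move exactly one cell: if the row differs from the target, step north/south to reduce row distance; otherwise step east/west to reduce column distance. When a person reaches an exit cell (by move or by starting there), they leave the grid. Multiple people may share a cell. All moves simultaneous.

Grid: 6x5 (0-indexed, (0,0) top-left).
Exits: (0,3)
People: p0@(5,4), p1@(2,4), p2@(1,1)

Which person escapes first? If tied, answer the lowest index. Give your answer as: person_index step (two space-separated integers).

Answer: 1 3

Derivation:
Step 1: p0:(5,4)->(4,4) | p1:(2,4)->(1,4) | p2:(1,1)->(0,1)
Step 2: p0:(4,4)->(3,4) | p1:(1,4)->(0,4) | p2:(0,1)->(0,2)
Step 3: p0:(3,4)->(2,4) | p1:(0,4)->(0,3)->EXIT | p2:(0,2)->(0,3)->EXIT
Step 4: p0:(2,4)->(1,4) | p1:escaped | p2:escaped
Step 5: p0:(1,4)->(0,4) | p1:escaped | p2:escaped
Step 6: p0:(0,4)->(0,3)->EXIT | p1:escaped | p2:escaped
Exit steps: [6, 3, 3]
First to escape: p1 at step 3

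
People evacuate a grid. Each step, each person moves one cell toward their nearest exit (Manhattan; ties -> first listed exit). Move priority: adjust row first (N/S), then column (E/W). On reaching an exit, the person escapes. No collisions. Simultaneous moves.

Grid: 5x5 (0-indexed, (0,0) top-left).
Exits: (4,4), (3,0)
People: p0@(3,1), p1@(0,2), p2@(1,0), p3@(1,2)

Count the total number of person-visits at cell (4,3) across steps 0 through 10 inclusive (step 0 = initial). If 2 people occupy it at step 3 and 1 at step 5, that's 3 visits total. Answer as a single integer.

Answer: 0

Derivation:
Step 0: p0@(3,1) p1@(0,2) p2@(1,0) p3@(1,2) -> at (4,3): 0 [-], cum=0
Step 1: p0@ESC p1@(1,2) p2@(2,0) p3@(2,2) -> at (4,3): 0 [-], cum=0
Step 2: p0@ESC p1@(2,2) p2@ESC p3@(3,2) -> at (4,3): 0 [-], cum=0
Step 3: p0@ESC p1@(3,2) p2@ESC p3@(3,1) -> at (4,3): 0 [-], cum=0
Step 4: p0@ESC p1@(3,1) p2@ESC p3@ESC -> at (4,3): 0 [-], cum=0
Step 5: p0@ESC p1@ESC p2@ESC p3@ESC -> at (4,3): 0 [-], cum=0
Total visits = 0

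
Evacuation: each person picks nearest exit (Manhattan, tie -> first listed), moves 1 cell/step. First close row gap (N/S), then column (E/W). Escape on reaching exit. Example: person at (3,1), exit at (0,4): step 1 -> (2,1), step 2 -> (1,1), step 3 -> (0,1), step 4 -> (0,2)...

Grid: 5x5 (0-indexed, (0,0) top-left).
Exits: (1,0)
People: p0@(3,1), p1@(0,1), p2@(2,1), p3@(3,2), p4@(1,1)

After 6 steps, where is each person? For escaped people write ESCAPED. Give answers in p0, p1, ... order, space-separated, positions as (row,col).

Step 1: p0:(3,1)->(2,1) | p1:(0,1)->(1,1) | p2:(2,1)->(1,1) | p3:(3,2)->(2,2) | p4:(1,1)->(1,0)->EXIT
Step 2: p0:(2,1)->(1,1) | p1:(1,1)->(1,0)->EXIT | p2:(1,1)->(1,0)->EXIT | p3:(2,2)->(1,2) | p4:escaped
Step 3: p0:(1,1)->(1,0)->EXIT | p1:escaped | p2:escaped | p3:(1,2)->(1,1) | p4:escaped
Step 4: p0:escaped | p1:escaped | p2:escaped | p3:(1,1)->(1,0)->EXIT | p4:escaped

ESCAPED ESCAPED ESCAPED ESCAPED ESCAPED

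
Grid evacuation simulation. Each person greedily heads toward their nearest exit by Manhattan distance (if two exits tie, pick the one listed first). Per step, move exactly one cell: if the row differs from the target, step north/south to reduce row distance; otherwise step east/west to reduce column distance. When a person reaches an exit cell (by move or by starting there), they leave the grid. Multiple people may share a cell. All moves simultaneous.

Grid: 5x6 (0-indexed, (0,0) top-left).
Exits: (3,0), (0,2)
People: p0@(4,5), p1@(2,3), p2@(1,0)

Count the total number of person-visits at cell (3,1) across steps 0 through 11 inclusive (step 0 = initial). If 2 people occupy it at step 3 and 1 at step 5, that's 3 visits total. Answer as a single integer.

Step 0: p0@(4,5) p1@(2,3) p2@(1,0) -> at (3,1): 0 [-], cum=0
Step 1: p0@(3,5) p1@(1,3) p2@(2,0) -> at (3,1): 0 [-], cum=0
Step 2: p0@(3,4) p1@(0,3) p2@ESC -> at (3,1): 0 [-], cum=0
Step 3: p0@(3,3) p1@ESC p2@ESC -> at (3,1): 0 [-], cum=0
Step 4: p0@(3,2) p1@ESC p2@ESC -> at (3,1): 0 [-], cum=0
Step 5: p0@(3,1) p1@ESC p2@ESC -> at (3,1): 1 [p0], cum=1
Step 6: p0@ESC p1@ESC p2@ESC -> at (3,1): 0 [-], cum=1
Total visits = 1

Answer: 1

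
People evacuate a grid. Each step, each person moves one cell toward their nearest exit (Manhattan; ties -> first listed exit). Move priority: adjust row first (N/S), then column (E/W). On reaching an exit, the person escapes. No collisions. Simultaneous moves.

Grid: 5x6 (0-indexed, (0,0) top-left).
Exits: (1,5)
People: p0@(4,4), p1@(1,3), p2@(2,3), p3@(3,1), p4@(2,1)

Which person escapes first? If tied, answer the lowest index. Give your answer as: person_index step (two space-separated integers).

Step 1: p0:(4,4)->(3,4) | p1:(1,3)->(1,4) | p2:(2,3)->(1,3) | p3:(3,1)->(2,1) | p4:(2,1)->(1,1)
Step 2: p0:(3,4)->(2,4) | p1:(1,4)->(1,5)->EXIT | p2:(1,3)->(1,4) | p3:(2,1)->(1,1) | p4:(1,1)->(1,2)
Step 3: p0:(2,4)->(1,4) | p1:escaped | p2:(1,4)->(1,5)->EXIT | p3:(1,1)->(1,2) | p4:(1,2)->(1,3)
Step 4: p0:(1,4)->(1,5)->EXIT | p1:escaped | p2:escaped | p3:(1,2)->(1,3) | p4:(1,3)->(1,4)
Step 5: p0:escaped | p1:escaped | p2:escaped | p3:(1,3)->(1,4) | p4:(1,4)->(1,5)->EXIT
Step 6: p0:escaped | p1:escaped | p2:escaped | p3:(1,4)->(1,5)->EXIT | p4:escaped
Exit steps: [4, 2, 3, 6, 5]
First to escape: p1 at step 2

Answer: 1 2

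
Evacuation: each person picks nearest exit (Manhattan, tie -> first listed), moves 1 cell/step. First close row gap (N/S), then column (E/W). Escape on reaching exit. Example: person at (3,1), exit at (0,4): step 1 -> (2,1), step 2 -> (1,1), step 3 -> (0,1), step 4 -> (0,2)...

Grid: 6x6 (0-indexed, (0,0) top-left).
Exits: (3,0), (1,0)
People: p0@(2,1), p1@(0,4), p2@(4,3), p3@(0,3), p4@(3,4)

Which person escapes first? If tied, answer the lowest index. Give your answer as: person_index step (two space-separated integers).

Answer: 0 2

Derivation:
Step 1: p0:(2,1)->(3,1) | p1:(0,4)->(1,4) | p2:(4,3)->(3,3) | p3:(0,3)->(1,3) | p4:(3,4)->(3,3)
Step 2: p0:(3,1)->(3,0)->EXIT | p1:(1,4)->(1,3) | p2:(3,3)->(3,2) | p3:(1,3)->(1,2) | p4:(3,3)->(3,2)
Step 3: p0:escaped | p1:(1,3)->(1,2) | p2:(3,2)->(3,1) | p3:(1,2)->(1,1) | p4:(3,2)->(3,1)
Step 4: p0:escaped | p1:(1,2)->(1,1) | p2:(3,1)->(3,0)->EXIT | p3:(1,1)->(1,0)->EXIT | p4:(3,1)->(3,0)->EXIT
Step 5: p0:escaped | p1:(1,1)->(1,0)->EXIT | p2:escaped | p3:escaped | p4:escaped
Exit steps: [2, 5, 4, 4, 4]
First to escape: p0 at step 2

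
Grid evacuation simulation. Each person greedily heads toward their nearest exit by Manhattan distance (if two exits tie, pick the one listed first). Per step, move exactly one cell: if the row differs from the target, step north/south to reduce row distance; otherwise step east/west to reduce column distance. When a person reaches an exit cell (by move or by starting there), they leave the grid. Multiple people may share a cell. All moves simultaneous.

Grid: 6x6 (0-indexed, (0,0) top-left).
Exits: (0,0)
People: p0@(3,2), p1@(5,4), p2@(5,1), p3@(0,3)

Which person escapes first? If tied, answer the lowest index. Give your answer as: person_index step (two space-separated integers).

Step 1: p0:(3,2)->(2,2) | p1:(5,4)->(4,4) | p2:(5,1)->(4,1) | p3:(0,3)->(0,2)
Step 2: p0:(2,2)->(1,2) | p1:(4,4)->(3,4) | p2:(4,1)->(3,1) | p3:(0,2)->(0,1)
Step 3: p0:(1,2)->(0,2) | p1:(3,4)->(2,4) | p2:(3,1)->(2,1) | p3:(0,1)->(0,0)->EXIT
Step 4: p0:(0,2)->(0,1) | p1:(2,4)->(1,4) | p2:(2,1)->(1,1) | p3:escaped
Step 5: p0:(0,1)->(0,0)->EXIT | p1:(1,4)->(0,4) | p2:(1,1)->(0,1) | p3:escaped
Step 6: p0:escaped | p1:(0,4)->(0,3) | p2:(0,1)->(0,0)->EXIT | p3:escaped
Step 7: p0:escaped | p1:(0,3)->(0,2) | p2:escaped | p3:escaped
Step 8: p0:escaped | p1:(0,2)->(0,1) | p2:escaped | p3:escaped
Step 9: p0:escaped | p1:(0,1)->(0,0)->EXIT | p2:escaped | p3:escaped
Exit steps: [5, 9, 6, 3]
First to escape: p3 at step 3

Answer: 3 3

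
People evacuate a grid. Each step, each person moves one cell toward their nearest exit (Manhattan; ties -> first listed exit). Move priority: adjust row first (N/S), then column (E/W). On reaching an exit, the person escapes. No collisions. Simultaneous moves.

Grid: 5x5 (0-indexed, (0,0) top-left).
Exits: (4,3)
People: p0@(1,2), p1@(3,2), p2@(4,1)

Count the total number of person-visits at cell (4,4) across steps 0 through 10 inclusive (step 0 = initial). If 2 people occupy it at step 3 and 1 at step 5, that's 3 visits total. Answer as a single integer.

Answer: 0

Derivation:
Step 0: p0@(1,2) p1@(3,2) p2@(4,1) -> at (4,4): 0 [-], cum=0
Step 1: p0@(2,2) p1@(4,2) p2@(4,2) -> at (4,4): 0 [-], cum=0
Step 2: p0@(3,2) p1@ESC p2@ESC -> at (4,4): 0 [-], cum=0
Step 3: p0@(4,2) p1@ESC p2@ESC -> at (4,4): 0 [-], cum=0
Step 4: p0@ESC p1@ESC p2@ESC -> at (4,4): 0 [-], cum=0
Total visits = 0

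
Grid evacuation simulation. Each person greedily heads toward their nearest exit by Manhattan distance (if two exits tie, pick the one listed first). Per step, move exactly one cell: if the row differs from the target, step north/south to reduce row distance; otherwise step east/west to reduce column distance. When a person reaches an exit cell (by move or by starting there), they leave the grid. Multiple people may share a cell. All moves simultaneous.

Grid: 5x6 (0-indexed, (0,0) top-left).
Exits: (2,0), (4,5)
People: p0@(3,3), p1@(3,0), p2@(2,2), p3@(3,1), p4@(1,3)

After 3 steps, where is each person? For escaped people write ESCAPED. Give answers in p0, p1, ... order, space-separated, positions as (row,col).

Step 1: p0:(3,3)->(4,3) | p1:(3,0)->(2,0)->EXIT | p2:(2,2)->(2,1) | p3:(3,1)->(2,1) | p4:(1,3)->(2,3)
Step 2: p0:(4,3)->(4,4) | p1:escaped | p2:(2,1)->(2,0)->EXIT | p3:(2,1)->(2,0)->EXIT | p4:(2,3)->(2,2)
Step 3: p0:(4,4)->(4,5)->EXIT | p1:escaped | p2:escaped | p3:escaped | p4:(2,2)->(2,1)

ESCAPED ESCAPED ESCAPED ESCAPED (2,1)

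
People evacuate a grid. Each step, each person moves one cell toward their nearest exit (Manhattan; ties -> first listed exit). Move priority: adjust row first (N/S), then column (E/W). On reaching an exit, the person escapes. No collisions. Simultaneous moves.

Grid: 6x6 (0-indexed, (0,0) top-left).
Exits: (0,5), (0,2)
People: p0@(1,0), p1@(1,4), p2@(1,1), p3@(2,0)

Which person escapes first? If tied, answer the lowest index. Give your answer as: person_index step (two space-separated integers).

Step 1: p0:(1,0)->(0,0) | p1:(1,4)->(0,4) | p2:(1,1)->(0,1) | p3:(2,0)->(1,0)
Step 2: p0:(0,0)->(0,1) | p1:(0,4)->(0,5)->EXIT | p2:(0,1)->(0,2)->EXIT | p3:(1,0)->(0,0)
Step 3: p0:(0,1)->(0,2)->EXIT | p1:escaped | p2:escaped | p3:(0,0)->(0,1)
Step 4: p0:escaped | p1:escaped | p2:escaped | p3:(0,1)->(0,2)->EXIT
Exit steps: [3, 2, 2, 4]
First to escape: p1 at step 2

Answer: 1 2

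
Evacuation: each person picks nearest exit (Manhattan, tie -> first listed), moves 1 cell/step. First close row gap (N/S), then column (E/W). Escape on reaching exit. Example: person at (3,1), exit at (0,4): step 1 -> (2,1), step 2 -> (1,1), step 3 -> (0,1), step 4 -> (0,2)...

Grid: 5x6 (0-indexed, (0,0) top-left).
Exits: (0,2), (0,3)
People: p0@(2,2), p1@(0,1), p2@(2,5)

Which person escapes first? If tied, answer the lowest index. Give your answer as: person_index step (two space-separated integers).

Answer: 1 1

Derivation:
Step 1: p0:(2,2)->(1,2) | p1:(0,1)->(0,2)->EXIT | p2:(2,5)->(1,5)
Step 2: p0:(1,2)->(0,2)->EXIT | p1:escaped | p2:(1,5)->(0,5)
Step 3: p0:escaped | p1:escaped | p2:(0,5)->(0,4)
Step 4: p0:escaped | p1:escaped | p2:(0,4)->(0,3)->EXIT
Exit steps: [2, 1, 4]
First to escape: p1 at step 1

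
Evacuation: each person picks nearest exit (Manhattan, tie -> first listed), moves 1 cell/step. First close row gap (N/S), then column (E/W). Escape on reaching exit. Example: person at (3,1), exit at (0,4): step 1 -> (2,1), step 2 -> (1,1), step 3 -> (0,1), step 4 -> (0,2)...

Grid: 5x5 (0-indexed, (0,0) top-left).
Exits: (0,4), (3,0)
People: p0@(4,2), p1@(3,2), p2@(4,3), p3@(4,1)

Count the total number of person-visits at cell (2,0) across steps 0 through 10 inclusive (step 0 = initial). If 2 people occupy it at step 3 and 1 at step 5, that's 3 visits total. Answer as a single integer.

Answer: 0

Derivation:
Step 0: p0@(4,2) p1@(3,2) p2@(4,3) p3@(4,1) -> at (2,0): 0 [-], cum=0
Step 1: p0@(3,2) p1@(3,1) p2@(3,3) p3@(3,1) -> at (2,0): 0 [-], cum=0
Step 2: p0@(3,1) p1@ESC p2@(3,2) p3@ESC -> at (2,0): 0 [-], cum=0
Step 3: p0@ESC p1@ESC p2@(3,1) p3@ESC -> at (2,0): 0 [-], cum=0
Step 4: p0@ESC p1@ESC p2@ESC p3@ESC -> at (2,0): 0 [-], cum=0
Total visits = 0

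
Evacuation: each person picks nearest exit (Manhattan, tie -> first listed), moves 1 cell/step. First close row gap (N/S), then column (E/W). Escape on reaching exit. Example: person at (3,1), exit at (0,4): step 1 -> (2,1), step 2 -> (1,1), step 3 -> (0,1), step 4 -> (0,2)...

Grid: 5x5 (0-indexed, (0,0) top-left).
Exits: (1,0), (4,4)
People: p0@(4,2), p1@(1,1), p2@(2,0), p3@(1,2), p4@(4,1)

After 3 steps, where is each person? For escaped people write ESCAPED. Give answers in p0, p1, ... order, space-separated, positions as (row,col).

Step 1: p0:(4,2)->(4,3) | p1:(1,1)->(1,0)->EXIT | p2:(2,0)->(1,0)->EXIT | p3:(1,2)->(1,1) | p4:(4,1)->(4,2)
Step 2: p0:(4,3)->(4,4)->EXIT | p1:escaped | p2:escaped | p3:(1,1)->(1,0)->EXIT | p4:(4,2)->(4,3)
Step 3: p0:escaped | p1:escaped | p2:escaped | p3:escaped | p4:(4,3)->(4,4)->EXIT

ESCAPED ESCAPED ESCAPED ESCAPED ESCAPED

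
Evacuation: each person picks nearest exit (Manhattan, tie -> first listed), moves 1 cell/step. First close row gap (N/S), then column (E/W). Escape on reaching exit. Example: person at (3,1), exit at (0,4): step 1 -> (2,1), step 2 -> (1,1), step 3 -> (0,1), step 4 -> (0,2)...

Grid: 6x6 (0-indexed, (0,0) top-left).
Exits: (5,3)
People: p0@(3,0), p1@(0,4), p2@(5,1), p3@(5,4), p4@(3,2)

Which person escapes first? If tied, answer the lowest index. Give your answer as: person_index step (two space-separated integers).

Step 1: p0:(3,0)->(4,0) | p1:(0,4)->(1,4) | p2:(5,1)->(5,2) | p3:(5,4)->(5,3)->EXIT | p4:(3,2)->(4,2)
Step 2: p0:(4,0)->(5,0) | p1:(1,4)->(2,4) | p2:(5,2)->(5,3)->EXIT | p3:escaped | p4:(4,2)->(5,2)
Step 3: p0:(5,0)->(5,1) | p1:(2,4)->(3,4) | p2:escaped | p3:escaped | p4:(5,2)->(5,3)->EXIT
Step 4: p0:(5,1)->(5,2) | p1:(3,4)->(4,4) | p2:escaped | p3:escaped | p4:escaped
Step 5: p0:(5,2)->(5,3)->EXIT | p1:(4,4)->(5,4) | p2:escaped | p3:escaped | p4:escaped
Step 6: p0:escaped | p1:(5,4)->(5,3)->EXIT | p2:escaped | p3:escaped | p4:escaped
Exit steps: [5, 6, 2, 1, 3]
First to escape: p3 at step 1

Answer: 3 1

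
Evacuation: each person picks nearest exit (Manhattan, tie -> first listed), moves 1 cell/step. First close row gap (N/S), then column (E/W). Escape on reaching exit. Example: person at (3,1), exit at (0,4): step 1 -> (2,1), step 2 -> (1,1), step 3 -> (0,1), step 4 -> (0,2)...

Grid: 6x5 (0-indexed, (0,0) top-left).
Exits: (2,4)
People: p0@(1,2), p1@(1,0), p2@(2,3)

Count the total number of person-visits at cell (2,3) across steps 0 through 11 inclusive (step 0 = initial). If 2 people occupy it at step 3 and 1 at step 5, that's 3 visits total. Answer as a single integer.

Answer: 3

Derivation:
Step 0: p0@(1,2) p1@(1,0) p2@(2,3) -> at (2,3): 1 [p2], cum=1
Step 1: p0@(2,2) p1@(2,0) p2@ESC -> at (2,3): 0 [-], cum=1
Step 2: p0@(2,3) p1@(2,1) p2@ESC -> at (2,3): 1 [p0], cum=2
Step 3: p0@ESC p1@(2,2) p2@ESC -> at (2,3): 0 [-], cum=2
Step 4: p0@ESC p1@(2,3) p2@ESC -> at (2,3): 1 [p1], cum=3
Step 5: p0@ESC p1@ESC p2@ESC -> at (2,3): 0 [-], cum=3
Total visits = 3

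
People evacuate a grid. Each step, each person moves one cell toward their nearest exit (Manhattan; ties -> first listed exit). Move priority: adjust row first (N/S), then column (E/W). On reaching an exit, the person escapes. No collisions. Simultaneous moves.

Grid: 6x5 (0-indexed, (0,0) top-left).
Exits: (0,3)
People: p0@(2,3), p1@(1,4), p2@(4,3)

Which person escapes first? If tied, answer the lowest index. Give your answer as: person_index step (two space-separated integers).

Step 1: p0:(2,3)->(1,3) | p1:(1,4)->(0,4) | p2:(4,3)->(3,3)
Step 2: p0:(1,3)->(0,3)->EXIT | p1:(0,4)->(0,3)->EXIT | p2:(3,3)->(2,3)
Step 3: p0:escaped | p1:escaped | p2:(2,3)->(1,3)
Step 4: p0:escaped | p1:escaped | p2:(1,3)->(0,3)->EXIT
Exit steps: [2, 2, 4]
First to escape: p0 at step 2

Answer: 0 2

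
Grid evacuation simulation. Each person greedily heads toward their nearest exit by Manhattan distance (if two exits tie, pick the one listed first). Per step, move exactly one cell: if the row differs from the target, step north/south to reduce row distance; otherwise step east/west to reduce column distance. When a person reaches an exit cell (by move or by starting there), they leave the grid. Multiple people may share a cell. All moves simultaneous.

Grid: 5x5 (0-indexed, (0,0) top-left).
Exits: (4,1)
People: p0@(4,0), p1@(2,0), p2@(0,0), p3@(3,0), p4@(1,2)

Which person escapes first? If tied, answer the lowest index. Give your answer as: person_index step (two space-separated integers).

Answer: 0 1

Derivation:
Step 1: p0:(4,0)->(4,1)->EXIT | p1:(2,0)->(3,0) | p2:(0,0)->(1,0) | p3:(3,0)->(4,0) | p4:(1,2)->(2,2)
Step 2: p0:escaped | p1:(3,0)->(4,0) | p2:(1,0)->(2,0) | p3:(4,0)->(4,1)->EXIT | p4:(2,2)->(3,2)
Step 3: p0:escaped | p1:(4,0)->(4,1)->EXIT | p2:(2,0)->(3,0) | p3:escaped | p4:(3,2)->(4,2)
Step 4: p0:escaped | p1:escaped | p2:(3,0)->(4,0) | p3:escaped | p4:(4,2)->(4,1)->EXIT
Step 5: p0:escaped | p1:escaped | p2:(4,0)->(4,1)->EXIT | p3:escaped | p4:escaped
Exit steps: [1, 3, 5, 2, 4]
First to escape: p0 at step 1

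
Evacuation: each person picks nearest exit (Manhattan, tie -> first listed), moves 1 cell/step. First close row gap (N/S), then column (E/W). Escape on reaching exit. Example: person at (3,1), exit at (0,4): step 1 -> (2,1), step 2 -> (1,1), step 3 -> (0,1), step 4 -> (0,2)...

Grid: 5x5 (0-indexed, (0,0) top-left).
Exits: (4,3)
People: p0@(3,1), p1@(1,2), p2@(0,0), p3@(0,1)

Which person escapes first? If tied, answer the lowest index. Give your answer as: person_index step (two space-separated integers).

Step 1: p0:(3,1)->(4,1) | p1:(1,2)->(2,2) | p2:(0,0)->(1,0) | p3:(0,1)->(1,1)
Step 2: p0:(4,1)->(4,2) | p1:(2,2)->(3,2) | p2:(1,0)->(2,0) | p3:(1,1)->(2,1)
Step 3: p0:(4,2)->(4,3)->EXIT | p1:(3,2)->(4,2) | p2:(2,0)->(3,0) | p3:(2,1)->(3,1)
Step 4: p0:escaped | p1:(4,2)->(4,3)->EXIT | p2:(3,0)->(4,0) | p3:(3,1)->(4,1)
Step 5: p0:escaped | p1:escaped | p2:(4,0)->(4,1) | p3:(4,1)->(4,2)
Step 6: p0:escaped | p1:escaped | p2:(4,1)->(4,2) | p3:(4,2)->(4,3)->EXIT
Step 7: p0:escaped | p1:escaped | p2:(4,2)->(4,3)->EXIT | p3:escaped
Exit steps: [3, 4, 7, 6]
First to escape: p0 at step 3

Answer: 0 3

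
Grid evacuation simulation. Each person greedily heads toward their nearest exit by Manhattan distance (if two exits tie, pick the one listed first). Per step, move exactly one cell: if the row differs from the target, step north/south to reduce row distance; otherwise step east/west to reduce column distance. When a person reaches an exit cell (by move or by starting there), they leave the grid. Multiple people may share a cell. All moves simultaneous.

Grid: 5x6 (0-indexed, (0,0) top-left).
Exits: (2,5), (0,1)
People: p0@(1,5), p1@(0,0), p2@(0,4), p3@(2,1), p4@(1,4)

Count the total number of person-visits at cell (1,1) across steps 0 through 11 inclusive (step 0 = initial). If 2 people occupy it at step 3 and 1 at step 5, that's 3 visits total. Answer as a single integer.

Step 0: p0@(1,5) p1@(0,0) p2@(0,4) p3@(2,1) p4@(1,4) -> at (1,1): 0 [-], cum=0
Step 1: p0@ESC p1@ESC p2@(1,4) p3@(1,1) p4@(2,4) -> at (1,1): 1 [p3], cum=1
Step 2: p0@ESC p1@ESC p2@(2,4) p3@ESC p4@ESC -> at (1,1): 0 [-], cum=1
Step 3: p0@ESC p1@ESC p2@ESC p3@ESC p4@ESC -> at (1,1): 0 [-], cum=1
Total visits = 1

Answer: 1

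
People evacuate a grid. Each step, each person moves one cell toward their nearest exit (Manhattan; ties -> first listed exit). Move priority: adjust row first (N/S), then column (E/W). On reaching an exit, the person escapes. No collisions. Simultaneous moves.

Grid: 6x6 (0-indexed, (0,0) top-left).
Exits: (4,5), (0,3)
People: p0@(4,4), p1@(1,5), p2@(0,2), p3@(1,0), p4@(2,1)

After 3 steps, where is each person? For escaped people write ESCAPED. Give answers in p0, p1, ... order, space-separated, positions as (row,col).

Step 1: p0:(4,4)->(4,5)->EXIT | p1:(1,5)->(2,5) | p2:(0,2)->(0,3)->EXIT | p3:(1,0)->(0,0) | p4:(2,1)->(1,1)
Step 2: p0:escaped | p1:(2,5)->(3,5) | p2:escaped | p3:(0,0)->(0,1) | p4:(1,1)->(0,1)
Step 3: p0:escaped | p1:(3,5)->(4,5)->EXIT | p2:escaped | p3:(0,1)->(0,2) | p4:(0,1)->(0,2)

ESCAPED ESCAPED ESCAPED (0,2) (0,2)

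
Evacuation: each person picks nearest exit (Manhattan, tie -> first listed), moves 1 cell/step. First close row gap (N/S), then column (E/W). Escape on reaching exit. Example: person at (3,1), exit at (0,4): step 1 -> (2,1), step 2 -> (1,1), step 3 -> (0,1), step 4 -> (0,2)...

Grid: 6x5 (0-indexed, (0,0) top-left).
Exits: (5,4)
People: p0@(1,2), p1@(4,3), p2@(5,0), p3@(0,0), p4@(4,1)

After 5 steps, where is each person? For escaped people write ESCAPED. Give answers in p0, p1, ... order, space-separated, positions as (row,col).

Step 1: p0:(1,2)->(2,2) | p1:(4,3)->(5,3) | p2:(5,0)->(5,1) | p3:(0,0)->(1,0) | p4:(4,1)->(5,1)
Step 2: p0:(2,2)->(3,2) | p1:(5,3)->(5,4)->EXIT | p2:(5,1)->(5,2) | p3:(1,0)->(2,0) | p4:(5,1)->(5,2)
Step 3: p0:(3,2)->(4,2) | p1:escaped | p2:(5,2)->(5,3) | p3:(2,0)->(3,0) | p4:(5,2)->(5,3)
Step 4: p0:(4,2)->(5,2) | p1:escaped | p2:(5,3)->(5,4)->EXIT | p3:(3,0)->(4,0) | p4:(5,3)->(5,4)->EXIT
Step 5: p0:(5,2)->(5,3) | p1:escaped | p2:escaped | p3:(4,0)->(5,0) | p4:escaped

(5,3) ESCAPED ESCAPED (5,0) ESCAPED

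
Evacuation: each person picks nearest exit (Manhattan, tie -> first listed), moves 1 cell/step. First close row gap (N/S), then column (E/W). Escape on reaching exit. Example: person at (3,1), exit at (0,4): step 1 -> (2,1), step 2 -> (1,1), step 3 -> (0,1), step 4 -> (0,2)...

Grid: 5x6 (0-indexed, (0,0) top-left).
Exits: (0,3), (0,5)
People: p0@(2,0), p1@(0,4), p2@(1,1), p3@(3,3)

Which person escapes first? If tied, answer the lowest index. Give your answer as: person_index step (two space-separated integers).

Answer: 1 1

Derivation:
Step 1: p0:(2,0)->(1,0) | p1:(0,4)->(0,3)->EXIT | p2:(1,1)->(0,1) | p3:(3,3)->(2,3)
Step 2: p0:(1,0)->(0,0) | p1:escaped | p2:(0,1)->(0,2) | p3:(2,3)->(1,3)
Step 3: p0:(0,0)->(0,1) | p1:escaped | p2:(0,2)->(0,3)->EXIT | p3:(1,3)->(0,3)->EXIT
Step 4: p0:(0,1)->(0,2) | p1:escaped | p2:escaped | p3:escaped
Step 5: p0:(0,2)->(0,3)->EXIT | p1:escaped | p2:escaped | p3:escaped
Exit steps: [5, 1, 3, 3]
First to escape: p1 at step 1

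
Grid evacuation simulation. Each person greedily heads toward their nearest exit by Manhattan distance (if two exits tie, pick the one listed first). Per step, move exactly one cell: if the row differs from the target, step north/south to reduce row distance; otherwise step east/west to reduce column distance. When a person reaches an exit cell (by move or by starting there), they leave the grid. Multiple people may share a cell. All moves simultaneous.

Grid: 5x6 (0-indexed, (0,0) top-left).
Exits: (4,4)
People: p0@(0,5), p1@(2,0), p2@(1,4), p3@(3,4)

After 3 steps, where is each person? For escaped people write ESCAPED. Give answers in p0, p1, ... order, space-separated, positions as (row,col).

Step 1: p0:(0,5)->(1,5) | p1:(2,0)->(3,0) | p2:(1,4)->(2,4) | p3:(3,4)->(4,4)->EXIT
Step 2: p0:(1,5)->(2,5) | p1:(3,0)->(4,0) | p2:(2,4)->(3,4) | p3:escaped
Step 3: p0:(2,5)->(3,5) | p1:(4,0)->(4,1) | p2:(3,4)->(4,4)->EXIT | p3:escaped

(3,5) (4,1) ESCAPED ESCAPED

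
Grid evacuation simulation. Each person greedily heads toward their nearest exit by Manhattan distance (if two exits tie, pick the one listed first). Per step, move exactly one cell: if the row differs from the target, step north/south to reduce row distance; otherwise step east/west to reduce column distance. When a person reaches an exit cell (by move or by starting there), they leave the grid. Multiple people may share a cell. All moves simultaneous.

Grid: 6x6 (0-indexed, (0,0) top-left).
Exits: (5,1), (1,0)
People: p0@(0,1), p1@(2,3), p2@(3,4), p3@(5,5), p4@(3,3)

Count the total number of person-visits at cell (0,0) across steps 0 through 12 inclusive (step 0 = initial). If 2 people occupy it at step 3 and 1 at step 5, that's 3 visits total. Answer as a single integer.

Answer: 0

Derivation:
Step 0: p0@(0,1) p1@(2,3) p2@(3,4) p3@(5,5) p4@(3,3) -> at (0,0): 0 [-], cum=0
Step 1: p0@(1,1) p1@(1,3) p2@(4,4) p3@(5,4) p4@(4,3) -> at (0,0): 0 [-], cum=0
Step 2: p0@ESC p1@(1,2) p2@(5,4) p3@(5,3) p4@(5,3) -> at (0,0): 0 [-], cum=0
Step 3: p0@ESC p1@(1,1) p2@(5,3) p3@(5,2) p4@(5,2) -> at (0,0): 0 [-], cum=0
Step 4: p0@ESC p1@ESC p2@(5,2) p3@ESC p4@ESC -> at (0,0): 0 [-], cum=0
Step 5: p0@ESC p1@ESC p2@ESC p3@ESC p4@ESC -> at (0,0): 0 [-], cum=0
Total visits = 0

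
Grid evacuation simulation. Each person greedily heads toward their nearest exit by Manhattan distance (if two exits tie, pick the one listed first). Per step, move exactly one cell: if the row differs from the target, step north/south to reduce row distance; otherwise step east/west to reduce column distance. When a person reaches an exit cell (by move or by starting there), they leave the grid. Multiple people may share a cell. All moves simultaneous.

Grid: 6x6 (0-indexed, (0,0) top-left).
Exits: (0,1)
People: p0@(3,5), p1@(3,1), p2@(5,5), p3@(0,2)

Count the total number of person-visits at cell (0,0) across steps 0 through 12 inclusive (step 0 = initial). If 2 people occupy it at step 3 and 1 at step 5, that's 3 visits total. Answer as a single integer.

Answer: 0

Derivation:
Step 0: p0@(3,5) p1@(3,1) p2@(5,5) p3@(0,2) -> at (0,0): 0 [-], cum=0
Step 1: p0@(2,5) p1@(2,1) p2@(4,5) p3@ESC -> at (0,0): 0 [-], cum=0
Step 2: p0@(1,5) p1@(1,1) p2@(3,5) p3@ESC -> at (0,0): 0 [-], cum=0
Step 3: p0@(0,5) p1@ESC p2@(2,5) p3@ESC -> at (0,0): 0 [-], cum=0
Step 4: p0@(0,4) p1@ESC p2@(1,5) p3@ESC -> at (0,0): 0 [-], cum=0
Step 5: p0@(0,3) p1@ESC p2@(0,5) p3@ESC -> at (0,0): 0 [-], cum=0
Step 6: p0@(0,2) p1@ESC p2@(0,4) p3@ESC -> at (0,0): 0 [-], cum=0
Step 7: p0@ESC p1@ESC p2@(0,3) p3@ESC -> at (0,0): 0 [-], cum=0
Step 8: p0@ESC p1@ESC p2@(0,2) p3@ESC -> at (0,0): 0 [-], cum=0
Step 9: p0@ESC p1@ESC p2@ESC p3@ESC -> at (0,0): 0 [-], cum=0
Total visits = 0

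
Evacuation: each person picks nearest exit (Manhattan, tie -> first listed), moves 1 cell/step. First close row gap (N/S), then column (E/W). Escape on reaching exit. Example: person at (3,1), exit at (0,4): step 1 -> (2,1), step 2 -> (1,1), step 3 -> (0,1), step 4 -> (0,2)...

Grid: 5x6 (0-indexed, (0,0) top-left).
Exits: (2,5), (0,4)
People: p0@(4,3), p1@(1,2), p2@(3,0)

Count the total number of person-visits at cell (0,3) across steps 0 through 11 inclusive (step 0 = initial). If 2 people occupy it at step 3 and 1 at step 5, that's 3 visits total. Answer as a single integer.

Answer: 1

Derivation:
Step 0: p0@(4,3) p1@(1,2) p2@(3,0) -> at (0,3): 0 [-], cum=0
Step 1: p0@(3,3) p1@(0,2) p2@(2,0) -> at (0,3): 0 [-], cum=0
Step 2: p0@(2,3) p1@(0,3) p2@(2,1) -> at (0,3): 1 [p1], cum=1
Step 3: p0@(2,4) p1@ESC p2@(2,2) -> at (0,3): 0 [-], cum=1
Step 4: p0@ESC p1@ESC p2@(2,3) -> at (0,3): 0 [-], cum=1
Step 5: p0@ESC p1@ESC p2@(2,4) -> at (0,3): 0 [-], cum=1
Step 6: p0@ESC p1@ESC p2@ESC -> at (0,3): 0 [-], cum=1
Total visits = 1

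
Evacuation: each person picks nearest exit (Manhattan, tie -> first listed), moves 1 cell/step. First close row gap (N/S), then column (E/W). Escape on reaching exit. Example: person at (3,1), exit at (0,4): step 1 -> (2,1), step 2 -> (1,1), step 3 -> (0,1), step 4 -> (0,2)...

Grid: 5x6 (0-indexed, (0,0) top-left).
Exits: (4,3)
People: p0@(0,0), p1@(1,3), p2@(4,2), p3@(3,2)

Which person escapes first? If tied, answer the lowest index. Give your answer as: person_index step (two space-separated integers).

Step 1: p0:(0,0)->(1,0) | p1:(1,3)->(2,3) | p2:(4,2)->(4,3)->EXIT | p3:(3,2)->(4,2)
Step 2: p0:(1,0)->(2,0) | p1:(2,3)->(3,3) | p2:escaped | p3:(4,2)->(4,3)->EXIT
Step 3: p0:(2,0)->(3,0) | p1:(3,3)->(4,3)->EXIT | p2:escaped | p3:escaped
Step 4: p0:(3,0)->(4,0) | p1:escaped | p2:escaped | p3:escaped
Step 5: p0:(4,0)->(4,1) | p1:escaped | p2:escaped | p3:escaped
Step 6: p0:(4,1)->(4,2) | p1:escaped | p2:escaped | p3:escaped
Step 7: p0:(4,2)->(4,3)->EXIT | p1:escaped | p2:escaped | p3:escaped
Exit steps: [7, 3, 1, 2]
First to escape: p2 at step 1

Answer: 2 1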